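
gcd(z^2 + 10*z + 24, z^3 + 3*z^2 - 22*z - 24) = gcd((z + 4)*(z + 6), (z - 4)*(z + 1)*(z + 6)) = z + 6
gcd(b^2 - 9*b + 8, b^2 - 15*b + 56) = b - 8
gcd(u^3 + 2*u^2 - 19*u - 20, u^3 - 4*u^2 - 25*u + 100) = u^2 + u - 20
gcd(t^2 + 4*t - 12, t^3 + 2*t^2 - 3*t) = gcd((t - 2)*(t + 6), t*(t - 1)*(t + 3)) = 1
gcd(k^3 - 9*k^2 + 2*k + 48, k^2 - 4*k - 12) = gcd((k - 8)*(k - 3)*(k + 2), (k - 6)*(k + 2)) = k + 2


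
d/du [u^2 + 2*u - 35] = 2*u + 2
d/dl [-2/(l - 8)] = 2/(l - 8)^2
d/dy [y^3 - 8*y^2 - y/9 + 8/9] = 3*y^2 - 16*y - 1/9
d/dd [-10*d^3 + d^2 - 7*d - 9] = -30*d^2 + 2*d - 7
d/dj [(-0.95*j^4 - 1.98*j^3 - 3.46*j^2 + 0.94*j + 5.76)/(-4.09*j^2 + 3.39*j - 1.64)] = (7.771*j^5 - 1.56330000000001*j^4 - 7.1924*j^3 + 1.8568*j^2 + 58.4656*j - 21.068)/(16.7281*j^4 - 27.7302*j^3 + 24.9073*j^2 - 11.1192*j + 2.6896)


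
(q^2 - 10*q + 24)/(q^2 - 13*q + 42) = (q - 4)/(q - 7)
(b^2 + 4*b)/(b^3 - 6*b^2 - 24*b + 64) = b/(b^2 - 10*b + 16)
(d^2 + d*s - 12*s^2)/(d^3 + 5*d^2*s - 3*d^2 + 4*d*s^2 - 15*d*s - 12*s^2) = (d - 3*s)/(d^2 + d*s - 3*d - 3*s)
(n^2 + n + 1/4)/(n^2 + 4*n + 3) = (n^2 + n + 1/4)/(n^2 + 4*n + 3)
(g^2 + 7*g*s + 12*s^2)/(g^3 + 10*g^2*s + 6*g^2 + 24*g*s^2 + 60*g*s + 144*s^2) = (g + 3*s)/(g^2 + 6*g*s + 6*g + 36*s)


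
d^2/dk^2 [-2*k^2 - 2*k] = -4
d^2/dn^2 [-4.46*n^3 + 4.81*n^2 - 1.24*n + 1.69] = 9.62 - 26.76*n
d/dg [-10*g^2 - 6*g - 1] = -20*g - 6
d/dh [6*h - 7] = 6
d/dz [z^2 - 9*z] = 2*z - 9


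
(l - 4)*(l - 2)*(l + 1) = l^3 - 5*l^2 + 2*l + 8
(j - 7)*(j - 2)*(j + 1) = j^3 - 8*j^2 + 5*j + 14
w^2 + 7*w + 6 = (w + 1)*(w + 6)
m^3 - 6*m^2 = m^2*(m - 6)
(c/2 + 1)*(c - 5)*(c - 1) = c^3/2 - 2*c^2 - 7*c/2 + 5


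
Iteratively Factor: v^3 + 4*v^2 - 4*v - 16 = (v + 4)*(v^2 - 4) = (v + 2)*(v + 4)*(v - 2)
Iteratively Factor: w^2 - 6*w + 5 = (w - 1)*(w - 5)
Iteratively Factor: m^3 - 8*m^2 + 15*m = (m)*(m^2 - 8*m + 15) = m*(m - 3)*(m - 5)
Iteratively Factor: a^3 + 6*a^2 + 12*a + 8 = (a + 2)*(a^2 + 4*a + 4) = (a + 2)^2*(a + 2)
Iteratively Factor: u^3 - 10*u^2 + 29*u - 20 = (u - 5)*(u^2 - 5*u + 4) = (u - 5)*(u - 4)*(u - 1)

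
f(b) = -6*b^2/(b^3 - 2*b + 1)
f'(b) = -6*b^2*(2 - 3*b^2)/(b^3 - 2*b + 1)^2 - 12*b/(b^3 - 2*b + 1)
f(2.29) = -3.73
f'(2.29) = 2.82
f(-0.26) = -0.27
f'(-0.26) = 1.75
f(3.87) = -1.75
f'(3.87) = 0.56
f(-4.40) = 1.54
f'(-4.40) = 0.45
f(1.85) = -5.65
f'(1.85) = 6.76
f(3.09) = -2.36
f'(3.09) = 1.06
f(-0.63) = -1.18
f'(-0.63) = 3.28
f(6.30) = -1.00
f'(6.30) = 0.17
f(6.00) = -1.05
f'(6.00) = 0.19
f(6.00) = -1.05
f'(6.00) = 0.19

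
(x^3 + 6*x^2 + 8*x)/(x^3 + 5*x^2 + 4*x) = (x + 2)/(x + 1)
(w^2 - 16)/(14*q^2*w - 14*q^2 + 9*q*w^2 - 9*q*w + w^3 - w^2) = (w^2 - 16)/(14*q^2*w - 14*q^2 + 9*q*w^2 - 9*q*w + w^3 - w^2)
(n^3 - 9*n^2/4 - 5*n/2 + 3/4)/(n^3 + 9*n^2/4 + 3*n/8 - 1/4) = 2*(n^2 - 2*n - 3)/(2*n^2 + 5*n + 2)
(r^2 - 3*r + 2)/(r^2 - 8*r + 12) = (r - 1)/(r - 6)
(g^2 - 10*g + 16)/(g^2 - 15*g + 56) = (g - 2)/(g - 7)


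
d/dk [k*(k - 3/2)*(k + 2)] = 3*k^2 + k - 3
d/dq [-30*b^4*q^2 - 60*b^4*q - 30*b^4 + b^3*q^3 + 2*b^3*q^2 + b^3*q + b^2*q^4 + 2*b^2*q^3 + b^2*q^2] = b^2*(-60*b^2*q - 60*b^2 + 3*b*q^2 + 4*b*q + b + 4*q^3 + 6*q^2 + 2*q)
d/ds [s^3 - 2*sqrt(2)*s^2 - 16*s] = 3*s^2 - 4*sqrt(2)*s - 16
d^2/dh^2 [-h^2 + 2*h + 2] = -2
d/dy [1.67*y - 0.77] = 1.67000000000000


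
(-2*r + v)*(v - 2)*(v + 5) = -2*r*v^2 - 6*r*v + 20*r + v^3 + 3*v^2 - 10*v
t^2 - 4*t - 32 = (t - 8)*(t + 4)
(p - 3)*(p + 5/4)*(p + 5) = p^3 + 13*p^2/4 - 25*p/2 - 75/4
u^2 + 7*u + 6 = (u + 1)*(u + 6)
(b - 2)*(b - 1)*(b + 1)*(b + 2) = b^4 - 5*b^2 + 4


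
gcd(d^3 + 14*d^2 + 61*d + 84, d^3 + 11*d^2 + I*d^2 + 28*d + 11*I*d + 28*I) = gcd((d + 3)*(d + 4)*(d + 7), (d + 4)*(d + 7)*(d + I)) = d^2 + 11*d + 28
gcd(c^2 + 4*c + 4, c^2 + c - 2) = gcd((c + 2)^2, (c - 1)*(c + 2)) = c + 2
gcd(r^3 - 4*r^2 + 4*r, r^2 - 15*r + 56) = 1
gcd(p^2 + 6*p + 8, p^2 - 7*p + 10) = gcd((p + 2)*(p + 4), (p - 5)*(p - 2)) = 1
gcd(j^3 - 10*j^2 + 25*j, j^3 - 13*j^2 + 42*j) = j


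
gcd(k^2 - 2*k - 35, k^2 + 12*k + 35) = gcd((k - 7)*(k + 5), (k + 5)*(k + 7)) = k + 5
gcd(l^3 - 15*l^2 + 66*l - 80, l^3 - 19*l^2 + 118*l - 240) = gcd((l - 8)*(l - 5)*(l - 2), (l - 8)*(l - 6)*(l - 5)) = l^2 - 13*l + 40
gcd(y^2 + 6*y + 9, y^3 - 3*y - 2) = 1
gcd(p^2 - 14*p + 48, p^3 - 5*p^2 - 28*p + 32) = p - 8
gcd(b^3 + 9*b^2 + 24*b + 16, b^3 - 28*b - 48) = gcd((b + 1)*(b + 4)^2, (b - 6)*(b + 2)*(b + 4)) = b + 4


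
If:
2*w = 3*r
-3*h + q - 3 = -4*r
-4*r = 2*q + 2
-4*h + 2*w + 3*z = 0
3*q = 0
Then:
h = -5/3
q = 0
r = -1/2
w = -3/4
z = -31/18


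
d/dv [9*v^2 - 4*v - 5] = 18*v - 4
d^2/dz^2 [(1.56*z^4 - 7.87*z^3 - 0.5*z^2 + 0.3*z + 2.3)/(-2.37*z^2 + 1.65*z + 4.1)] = (-17.524728*z^6 + 36.60228*z^5 + 65.46852*z^4 + 27.4836900000001*z^3 - 43.6021200000001*z^2 + 830.2425*z - 36.3527)/(13.312053*z^6 - 27.803655*z^5 - 49.730895*z^4 + 91.706175*z^3 + 86.03235*z^2 - 83.2095*z - 68.921)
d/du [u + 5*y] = 1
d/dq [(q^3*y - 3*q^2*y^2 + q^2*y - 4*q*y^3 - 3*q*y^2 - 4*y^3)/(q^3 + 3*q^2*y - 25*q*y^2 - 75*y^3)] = y*((3*q^2 + 6*q*y - 25*y^2)*(-q^3 + 3*q^2*y - q^2 + 4*q*y^2 + 3*q*y + 4*y^2) + (q^3 + 3*q^2*y - 25*q*y^2 - 75*y^3)*(3*q^2 - 6*q*y + 2*q - 4*y^2 - 3*y))/(q^3 + 3*q^2*y - 25*q*y^2 - 75*y^3)^2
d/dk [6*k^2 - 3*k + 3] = 12*k - 3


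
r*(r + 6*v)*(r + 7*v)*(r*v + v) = r^4*v + 13*r^3*v^2 + r^3*v + 42*r^2*v^3 + 13*r^2*v^2 + 42*r*v^3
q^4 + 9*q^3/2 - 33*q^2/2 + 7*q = q*(q - 2)*(q - 1/2)*(q + 7)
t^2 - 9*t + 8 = (t - 8)*(t - 1)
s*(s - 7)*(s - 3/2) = s^3 - 17*s^2/2 + 21*s/2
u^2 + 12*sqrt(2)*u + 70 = (u + 5*sqrt(2))*(u + 7*sqrt(2))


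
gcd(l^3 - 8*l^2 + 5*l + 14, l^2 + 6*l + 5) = l + 1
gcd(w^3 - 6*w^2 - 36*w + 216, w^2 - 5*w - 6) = w - 6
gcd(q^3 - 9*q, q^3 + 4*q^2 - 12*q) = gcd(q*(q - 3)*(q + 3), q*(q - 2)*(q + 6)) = q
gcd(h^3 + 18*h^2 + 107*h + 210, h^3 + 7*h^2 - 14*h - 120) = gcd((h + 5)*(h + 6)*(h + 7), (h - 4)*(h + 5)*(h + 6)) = h^2 + 11*h + 30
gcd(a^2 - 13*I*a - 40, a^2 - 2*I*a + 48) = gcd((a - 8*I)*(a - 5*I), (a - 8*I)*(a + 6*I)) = a - 8*I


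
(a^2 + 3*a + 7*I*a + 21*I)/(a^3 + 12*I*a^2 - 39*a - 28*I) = (a + 3)/(a^2 + 5*I*a - 4)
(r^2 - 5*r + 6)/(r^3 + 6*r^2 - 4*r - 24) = (r - 3)/(r^2 + 8*r + 12)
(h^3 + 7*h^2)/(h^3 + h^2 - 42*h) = h/(h - 6)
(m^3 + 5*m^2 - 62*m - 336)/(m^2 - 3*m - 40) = (m^2 + 13*m + 42)/(m + 5)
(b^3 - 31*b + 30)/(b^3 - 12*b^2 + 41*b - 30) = (b + 6)/(b - 6)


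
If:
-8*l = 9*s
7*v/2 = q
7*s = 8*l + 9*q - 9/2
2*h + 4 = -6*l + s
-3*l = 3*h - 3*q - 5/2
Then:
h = 79/7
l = -27/7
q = 277/42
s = 24/7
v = 277/147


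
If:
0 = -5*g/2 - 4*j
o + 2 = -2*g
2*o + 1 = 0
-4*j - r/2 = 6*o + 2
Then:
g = -3/4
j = 15/32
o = -1/2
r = -7/4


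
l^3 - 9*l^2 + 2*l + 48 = (l - 8)*(l - 3)*(l + 2)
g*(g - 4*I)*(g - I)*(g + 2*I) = g^4 - 3*I*g^3 + 6*g^2 - 8*I*g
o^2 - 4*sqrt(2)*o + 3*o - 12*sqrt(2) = (o + 3)*(o - 4*sqrt(2))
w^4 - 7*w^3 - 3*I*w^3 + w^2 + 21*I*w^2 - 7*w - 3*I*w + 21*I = (w - 7)*(w - 3*I)*(w - I)*(w + I)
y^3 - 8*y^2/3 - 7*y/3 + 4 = (y - 3)*(y - 1)*(y + 4/3)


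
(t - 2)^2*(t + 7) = t^3 + 3*t^2 - 24*t + 28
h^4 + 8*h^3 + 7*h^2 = h^2*(h + 1)*(h + 7)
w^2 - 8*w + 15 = (w - 5)*(w - 3)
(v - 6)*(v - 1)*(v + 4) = v^3 - 3*v^2 - 22*v + 24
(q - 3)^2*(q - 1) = q^3 - 7*q^2 + 15*q - 9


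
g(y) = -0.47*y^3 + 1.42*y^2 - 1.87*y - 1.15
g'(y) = -1.41*y^2 + 2.84*y - 1.87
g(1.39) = -2.27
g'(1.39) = -0.65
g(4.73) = -27.96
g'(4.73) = -19.98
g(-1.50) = 6.44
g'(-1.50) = -9.30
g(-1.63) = 7.71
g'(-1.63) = -10.25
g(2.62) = -4.75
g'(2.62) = -4.11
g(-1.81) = 9.67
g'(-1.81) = -11.63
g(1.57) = -2.40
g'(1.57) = -0.89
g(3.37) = -9.31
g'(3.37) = -8.31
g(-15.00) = 1932.65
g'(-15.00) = -361.72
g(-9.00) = 473.33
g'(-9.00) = -141.64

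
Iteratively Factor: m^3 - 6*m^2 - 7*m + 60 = (m - 5)*(m^2 - m - 12) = (m - 5)*(m - 4)*(m + 3)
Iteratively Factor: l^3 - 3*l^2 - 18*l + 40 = (l + 4)*(l^2 - 7*l + 10) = (l - 2)*(l + 4)*(l - 5)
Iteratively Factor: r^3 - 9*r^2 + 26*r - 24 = (r - 3)*(r^2 - 6*r + 8) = (r - 4)*(r - 3)*(r - 2)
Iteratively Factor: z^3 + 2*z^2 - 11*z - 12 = (z - 3)*(z^2 + 5*z + 4) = (z - 3)*(z + 1)*(z + 4)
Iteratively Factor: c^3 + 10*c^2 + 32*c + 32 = (c + 4)*(c^2 + 6*c + 8) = (c + 4)^2*(c + 2)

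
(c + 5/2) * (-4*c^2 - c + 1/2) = -4*c^3 - 11*c^2 - 2*c + 5/4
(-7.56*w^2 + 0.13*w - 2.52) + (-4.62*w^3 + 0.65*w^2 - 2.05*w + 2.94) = -4.62*w^3 - 6.91*w^2 - 1.92*w + 0.42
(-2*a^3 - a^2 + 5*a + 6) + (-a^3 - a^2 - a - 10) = -3*a^3 - 2*a^2 + 4*a - 4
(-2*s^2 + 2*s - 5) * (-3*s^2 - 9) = 6*s^4 - 6*s^3 + 33*s^2 - 18*s + 45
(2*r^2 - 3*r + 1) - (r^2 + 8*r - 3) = r^2 - 11*r + 4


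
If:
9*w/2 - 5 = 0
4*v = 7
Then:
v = 7/4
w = 10/9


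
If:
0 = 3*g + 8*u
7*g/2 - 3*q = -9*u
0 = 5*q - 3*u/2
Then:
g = 0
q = 0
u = 0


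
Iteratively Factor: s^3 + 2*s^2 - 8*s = (s)*(s^2 + 2*s - 8) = s*(s + 4)*(s - 2)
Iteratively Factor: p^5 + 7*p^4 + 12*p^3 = (p)*(p^4 + 7*p^3 + 12*p^2) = p^2*(p^3 + 7*p^2 + 12*p) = p^2*(p + 3)*(p^2 + 4*p) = p^3*(p + 3)*(p + 4)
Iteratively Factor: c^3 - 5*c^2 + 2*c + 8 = (c - 2)*(c^2 - 3*c - 4) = (c - 4)*(c - 2)*(c + 1)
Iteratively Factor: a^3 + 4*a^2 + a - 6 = (a + 2)*(a^2 + 2*a - 3) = (a - 1)*(a + 2)*(a + 3)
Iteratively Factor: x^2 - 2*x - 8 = (x + 2)*(x - 4)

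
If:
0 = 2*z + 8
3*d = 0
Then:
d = 0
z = -4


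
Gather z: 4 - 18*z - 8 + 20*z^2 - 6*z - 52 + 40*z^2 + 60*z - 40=60*z^2 + 36*z - 96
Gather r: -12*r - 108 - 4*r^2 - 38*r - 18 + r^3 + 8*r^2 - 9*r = r^3 + 4*r^2 - 59*r - 126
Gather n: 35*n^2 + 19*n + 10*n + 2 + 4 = 35*n^2 + 29*n + 6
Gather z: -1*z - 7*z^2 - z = -7*z^2 - 2*z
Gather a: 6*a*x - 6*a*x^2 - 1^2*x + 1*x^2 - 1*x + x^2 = a*(-6*x^2 + 6*x) + 2*x^2 - 2*x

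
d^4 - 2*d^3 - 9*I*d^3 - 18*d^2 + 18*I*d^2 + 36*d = d*(d - 2)*(d - 6*I)*(d - 3*I)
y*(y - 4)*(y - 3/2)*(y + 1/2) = y^4 - 5*y^3 + 13*y^2/4 + 3*y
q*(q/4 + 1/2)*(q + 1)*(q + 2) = q^4/4 + 5*q^3/4 + 2*q^2 + q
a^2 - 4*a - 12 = (a - 6)*(a + 2)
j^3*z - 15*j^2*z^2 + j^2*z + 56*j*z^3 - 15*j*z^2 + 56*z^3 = (j - 8*z)*(j - 7*z)*(j*z + z)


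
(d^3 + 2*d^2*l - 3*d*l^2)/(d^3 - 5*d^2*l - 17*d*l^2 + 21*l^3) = d/(d - 7*l)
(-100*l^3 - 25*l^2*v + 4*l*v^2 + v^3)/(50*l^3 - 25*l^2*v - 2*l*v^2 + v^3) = (4*l + v)/(-2*l + v)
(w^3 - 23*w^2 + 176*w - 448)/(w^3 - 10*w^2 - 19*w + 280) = (w - 8)/(w + 5)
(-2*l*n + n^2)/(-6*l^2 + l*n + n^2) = n/(3*l + n)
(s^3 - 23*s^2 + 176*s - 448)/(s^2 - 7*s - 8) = (s^2 - 15*s + 56)/(s + 1)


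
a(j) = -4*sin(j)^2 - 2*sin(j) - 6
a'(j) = -8*sin(j)*cos(j) - 2*cos(j) = -2*(4*sin(j) + 1)*cos(j)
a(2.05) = -10.92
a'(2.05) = 4.20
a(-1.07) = -7.32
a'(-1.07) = 2.41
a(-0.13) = -5.81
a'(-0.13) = -0.95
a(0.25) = -6.74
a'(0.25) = -3.86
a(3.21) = -5.88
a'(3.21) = 1.45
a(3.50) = -5.79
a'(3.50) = -0.76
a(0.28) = -6.86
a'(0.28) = -4.05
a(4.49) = -7.85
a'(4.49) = -1.28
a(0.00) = -6.00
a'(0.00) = -2.00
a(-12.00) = -8.22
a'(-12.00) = -5.31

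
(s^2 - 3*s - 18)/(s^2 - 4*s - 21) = (s - 6)/(s - 7)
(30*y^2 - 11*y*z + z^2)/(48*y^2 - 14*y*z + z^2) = (5*y - z)/(8*y - z)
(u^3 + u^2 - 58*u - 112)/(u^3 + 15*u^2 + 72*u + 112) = (u^2 - 6*u - 16)/(u^2 + 8*u + 16)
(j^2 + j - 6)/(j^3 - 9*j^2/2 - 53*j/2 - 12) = 2*(j - 2)/(2*j^2 - 15*j - 8)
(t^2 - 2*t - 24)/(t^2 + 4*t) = (t - 6)/t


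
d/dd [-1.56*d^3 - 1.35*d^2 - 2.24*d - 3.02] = -4.68*d^2 - 2.7*d - 2.24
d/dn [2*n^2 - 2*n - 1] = 4*n - 2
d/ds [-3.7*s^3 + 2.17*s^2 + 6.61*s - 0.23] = -11.1*s^2 + 4.34*s + 6.61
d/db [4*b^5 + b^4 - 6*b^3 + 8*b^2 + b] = 20*b^4 + 4*b^3 - 18*b^2 + 16*b + 1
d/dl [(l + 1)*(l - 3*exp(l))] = l - (l + 1)*(3*exp(l) - 1) - 3*exp(l)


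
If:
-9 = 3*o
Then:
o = -3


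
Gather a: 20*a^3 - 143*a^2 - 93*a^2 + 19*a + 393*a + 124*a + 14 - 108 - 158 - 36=20*a^3 - 236*a^2 + 536*a - 288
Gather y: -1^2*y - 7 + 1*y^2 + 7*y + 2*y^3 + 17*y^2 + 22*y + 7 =2*y^3 + 18*y^2 + 28*y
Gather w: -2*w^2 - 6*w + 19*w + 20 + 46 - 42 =-2*w^2 + 13*w + 24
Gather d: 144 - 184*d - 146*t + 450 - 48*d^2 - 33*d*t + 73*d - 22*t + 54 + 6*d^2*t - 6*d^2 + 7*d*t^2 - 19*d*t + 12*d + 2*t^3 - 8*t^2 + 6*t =d^2*(6*t - 54) + d*(7*t^2 - 52*t - 99) + 2*t^3 - 8*t^2 - 162*t + 648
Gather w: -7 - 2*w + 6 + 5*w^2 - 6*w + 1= 5*w^2 - 8*w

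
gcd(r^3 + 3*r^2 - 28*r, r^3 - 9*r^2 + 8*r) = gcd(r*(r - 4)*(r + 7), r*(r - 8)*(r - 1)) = r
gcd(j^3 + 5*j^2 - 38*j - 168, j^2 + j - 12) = j + 4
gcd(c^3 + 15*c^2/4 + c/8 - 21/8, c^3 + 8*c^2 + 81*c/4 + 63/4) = c + 7/2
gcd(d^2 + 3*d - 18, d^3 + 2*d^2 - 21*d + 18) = d^2 + 3*d - 18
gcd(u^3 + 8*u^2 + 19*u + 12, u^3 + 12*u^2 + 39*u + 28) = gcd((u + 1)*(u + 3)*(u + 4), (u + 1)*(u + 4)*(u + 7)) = u^2 + 5*u + 4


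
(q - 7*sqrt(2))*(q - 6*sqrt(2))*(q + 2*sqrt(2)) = q^3 - 11*sqrt(2)*q^2 + 32*q + 168*sqrt(2)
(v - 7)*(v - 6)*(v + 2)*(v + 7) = v^4 - 4*v^3 - 61*v^2 + 196*v + 588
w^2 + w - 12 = (w - 3)*(w + 4)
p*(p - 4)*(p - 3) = p^3 - 7*p^2 + 12*p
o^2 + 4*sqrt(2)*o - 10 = (o - sqrt(2))*(o + 5*sqrt(2))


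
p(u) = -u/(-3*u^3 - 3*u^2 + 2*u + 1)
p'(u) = -u*(9*u^2 + 6*u - 2)/(-3*u^3 - 3*u^2 + 2*u + 1)^2 - 1/(-3*u^3 - 3*u^2 + 2*u + 1)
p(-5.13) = 0.02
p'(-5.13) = 0.01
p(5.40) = 0.01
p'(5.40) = -0.00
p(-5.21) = 0.02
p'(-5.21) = 0.01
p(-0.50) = -1.33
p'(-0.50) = -7.11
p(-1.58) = 0.72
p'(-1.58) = 3.18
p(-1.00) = -1.00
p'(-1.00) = 2.00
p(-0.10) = 0.13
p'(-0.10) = -1.71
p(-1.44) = 1.68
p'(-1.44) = 14.56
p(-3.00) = 0.06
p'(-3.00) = 0.06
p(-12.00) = 0.00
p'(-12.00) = 0.00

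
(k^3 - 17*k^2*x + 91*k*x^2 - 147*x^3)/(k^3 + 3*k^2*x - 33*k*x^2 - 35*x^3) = (k^3 - 17*k^2*x + 91*k*x^2 - 147*x^3)/(k^3 + 3*k^2*x - 33*k*x^2 - 35*x^3)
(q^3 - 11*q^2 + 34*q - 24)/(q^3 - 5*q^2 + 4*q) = (q - 6)/q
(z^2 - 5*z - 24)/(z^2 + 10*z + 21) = (z - 8)/(z + 7)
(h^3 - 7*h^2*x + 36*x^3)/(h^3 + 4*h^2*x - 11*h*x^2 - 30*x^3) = (h - 6*x)/(h + 5*x)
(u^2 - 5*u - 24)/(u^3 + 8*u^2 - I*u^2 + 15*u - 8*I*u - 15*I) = (u - 8)/(u^2 + u*(5 - I) - 5*I)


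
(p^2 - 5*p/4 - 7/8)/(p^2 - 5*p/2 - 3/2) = (p - 7/4)/(p - 3)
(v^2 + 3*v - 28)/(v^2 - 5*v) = (v^2 + 3*v - 28)/(v*(v - 5))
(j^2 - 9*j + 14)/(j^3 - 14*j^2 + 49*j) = (j - 2)/(j*(j - 7))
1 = 1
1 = 1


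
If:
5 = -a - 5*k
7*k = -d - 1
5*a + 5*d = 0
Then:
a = -5/2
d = 5/2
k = -1/2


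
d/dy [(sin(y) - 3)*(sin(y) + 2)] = sin(2*y) - cos(y)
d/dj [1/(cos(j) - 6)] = sin(j)/(cos(j) - 6)^2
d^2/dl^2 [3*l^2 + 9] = 6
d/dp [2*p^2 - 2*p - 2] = 4*p - 2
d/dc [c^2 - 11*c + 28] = 2*c - 11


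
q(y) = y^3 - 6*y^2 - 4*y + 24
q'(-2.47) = 43.94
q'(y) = 3*y^2 - 12*y - 4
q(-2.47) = -17.79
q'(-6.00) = 176.00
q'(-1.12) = 13.20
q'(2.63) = -14.81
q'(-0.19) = -1.61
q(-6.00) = -384.00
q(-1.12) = 19.55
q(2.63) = -9.83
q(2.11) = -1.76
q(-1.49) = 13.33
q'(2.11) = -15.96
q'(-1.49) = 20.54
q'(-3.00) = 59.00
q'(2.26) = -15.80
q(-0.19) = 24.54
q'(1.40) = -14.92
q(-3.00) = -45.00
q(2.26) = -4.14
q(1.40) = 9.38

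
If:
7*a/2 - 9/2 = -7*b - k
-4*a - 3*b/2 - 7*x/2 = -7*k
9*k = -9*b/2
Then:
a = -91*x/34 - 45/17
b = 49*x/34 + 36/17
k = -49*x/68 - 18/17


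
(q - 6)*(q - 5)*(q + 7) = q^3 - 4*q^2 - 47*q + 210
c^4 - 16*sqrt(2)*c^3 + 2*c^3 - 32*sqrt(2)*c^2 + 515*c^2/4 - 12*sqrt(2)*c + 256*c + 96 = (c + 1/2)*(c + 3/2)*(c - 8*sqrt(2))^2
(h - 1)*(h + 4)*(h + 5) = h^3 + 8*h^2 + 11*h - 20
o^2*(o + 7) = o^3 + 7*o^2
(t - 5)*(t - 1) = t^2 - 6*t + 5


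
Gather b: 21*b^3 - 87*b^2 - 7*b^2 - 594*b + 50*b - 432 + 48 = 21*b^3 - 94*b^2 - 544*b - 384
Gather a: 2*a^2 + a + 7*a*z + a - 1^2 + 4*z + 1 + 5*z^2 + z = 2*a^2 + a*(7*z + 2) + 5*z^2 + 5*z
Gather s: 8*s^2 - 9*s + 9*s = 8*s^2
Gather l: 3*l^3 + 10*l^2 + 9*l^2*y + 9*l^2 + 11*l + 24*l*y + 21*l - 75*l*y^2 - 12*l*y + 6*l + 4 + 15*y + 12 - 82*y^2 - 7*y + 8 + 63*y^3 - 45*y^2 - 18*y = 3*l^3 + l^2*(9*y + 19) + l*(-75*y^2 + 12*y + 38) + 63*y^3 - 127*y^2 - 10*y + 24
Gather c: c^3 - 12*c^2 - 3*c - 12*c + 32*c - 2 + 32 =c^3 - 12*c^2 + 17*c + 30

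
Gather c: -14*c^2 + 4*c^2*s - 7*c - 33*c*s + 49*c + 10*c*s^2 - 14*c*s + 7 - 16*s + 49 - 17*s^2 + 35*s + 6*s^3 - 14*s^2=c^2*(4*s - 14) + c*(10*s^2 - 47*s + 42) + 6*s^3 - 31*s^2 + 19*s + 56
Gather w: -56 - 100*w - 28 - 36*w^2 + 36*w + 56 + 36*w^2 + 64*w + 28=0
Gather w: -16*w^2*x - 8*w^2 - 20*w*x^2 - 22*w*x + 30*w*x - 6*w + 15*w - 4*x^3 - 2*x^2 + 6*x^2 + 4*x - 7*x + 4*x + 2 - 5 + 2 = w^2*(-16*x - 8) + w*(-20*x^2 + 8*x + 9) - 4*x^3 + 4*x^2 + x - 1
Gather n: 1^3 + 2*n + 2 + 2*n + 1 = 4*n + 4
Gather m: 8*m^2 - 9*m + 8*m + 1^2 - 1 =8*m^2 - m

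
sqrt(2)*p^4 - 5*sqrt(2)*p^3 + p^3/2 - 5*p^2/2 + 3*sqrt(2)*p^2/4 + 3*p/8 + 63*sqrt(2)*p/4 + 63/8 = (p - 7/2)*(p - 3)*(p + 3/2)*(sqrt(2)*p + 1/2)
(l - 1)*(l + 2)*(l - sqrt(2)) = l^3 - sqrt(2)*l^2 + l^2 - 2*l - sqrt(2)*l + 2*sqrt(2)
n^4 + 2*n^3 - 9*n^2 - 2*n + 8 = (n - 2)*(n - 1)*(n + 1)*(n + 4)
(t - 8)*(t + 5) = t^2 - 3*t - 40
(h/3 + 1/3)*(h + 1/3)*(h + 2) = h^3/3 + 10*h^2/9 + h + 2/9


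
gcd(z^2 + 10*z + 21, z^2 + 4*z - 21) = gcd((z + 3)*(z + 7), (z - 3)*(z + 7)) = z + 7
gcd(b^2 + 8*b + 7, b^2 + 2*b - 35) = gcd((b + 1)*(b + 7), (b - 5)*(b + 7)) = b + 7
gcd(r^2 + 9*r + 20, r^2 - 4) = 1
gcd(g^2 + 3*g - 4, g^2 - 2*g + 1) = g - 1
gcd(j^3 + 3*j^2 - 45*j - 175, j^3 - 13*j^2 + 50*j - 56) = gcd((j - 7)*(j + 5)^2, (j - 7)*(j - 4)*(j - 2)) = j - 7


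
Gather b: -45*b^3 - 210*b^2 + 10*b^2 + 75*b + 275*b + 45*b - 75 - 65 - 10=-45*b^3 - 200*b^2 + 395*b - 150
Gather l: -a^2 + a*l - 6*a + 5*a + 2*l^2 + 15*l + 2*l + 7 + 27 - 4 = -a^2 - a + 2*l^2 + l*(a + 17) + 30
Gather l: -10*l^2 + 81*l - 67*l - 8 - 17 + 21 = -10*l^2 + 14*l - 4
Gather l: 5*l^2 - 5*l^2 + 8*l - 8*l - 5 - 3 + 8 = 0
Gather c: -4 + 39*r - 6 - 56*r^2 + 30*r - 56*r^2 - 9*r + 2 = -112*r^2 + 60*r - 8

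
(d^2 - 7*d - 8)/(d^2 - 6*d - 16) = (d + 1)/(d + 2)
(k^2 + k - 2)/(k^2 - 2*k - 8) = (k - 1)/(k - 4)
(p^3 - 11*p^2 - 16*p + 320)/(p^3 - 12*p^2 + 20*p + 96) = (p^2 - 3*p - 40)/(p^2 - 4*p - 12)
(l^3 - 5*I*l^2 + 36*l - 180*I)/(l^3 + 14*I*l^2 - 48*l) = (l^2 - 11*I*l - 30)/(l*(l + 8*I))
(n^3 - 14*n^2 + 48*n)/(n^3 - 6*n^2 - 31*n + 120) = n*(n - 6)/(n^2 + 2*n - 15)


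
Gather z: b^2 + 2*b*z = b^2 + 2*b*z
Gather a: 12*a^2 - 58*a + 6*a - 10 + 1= 12*a^2 - 52*a - 9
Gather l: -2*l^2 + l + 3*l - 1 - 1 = -2*l^2 + 4*l - 2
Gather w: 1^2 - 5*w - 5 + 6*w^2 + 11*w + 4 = 6*w^2 + 6*w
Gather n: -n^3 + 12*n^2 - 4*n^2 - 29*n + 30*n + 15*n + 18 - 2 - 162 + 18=-n^3 + 8*n^2 + 16*n - 128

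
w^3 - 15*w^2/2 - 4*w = w*(w - 8)*(w + 1/2)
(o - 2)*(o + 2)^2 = o^3 + 2*o^2 - 4*o - 8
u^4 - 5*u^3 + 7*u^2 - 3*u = u*(u - 3)*(u - 1)^2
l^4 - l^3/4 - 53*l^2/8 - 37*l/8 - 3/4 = (l - 3)*(l + 1/4)*(l + 1/2)*(l + 2)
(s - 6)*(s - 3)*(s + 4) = s^3 - 5*s^2 - 18*s + 72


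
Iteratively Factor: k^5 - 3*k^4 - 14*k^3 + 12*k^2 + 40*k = (k - 5)*(k^4 + 2*k^3 - 4*k^2 - 8*k) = (k - 5)*(k + 2)*(k^3 - 4*k) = (k - 5)*(k - 2)*(k + 2)*(k^2 + 2*k) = k*(k - 5)*(k - 2)*(k + 2)*(k + 2)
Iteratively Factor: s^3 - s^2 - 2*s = (s)*(s^2 - s - 2) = s*(s - 2)*(s + 1)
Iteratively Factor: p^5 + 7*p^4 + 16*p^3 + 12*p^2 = (p + 2)*(p^4 + 5*p^3 + 6*p^2) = p*(p + 2)*(p^3 + 5*p^2 + 6*p) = p^2*(p + 2)*(p^2 + 5*p + 6) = p^2*(p + 2)*(p + 3)*(p + 2)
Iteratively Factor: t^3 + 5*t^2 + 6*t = (t + 2)*(t^2 + 3*t) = t*(t + 2)*(t + 3)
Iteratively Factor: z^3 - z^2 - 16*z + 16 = (z - 4)*(z^2 + 3*z - 4) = (z - 4)*(z - 1)*(z + 4)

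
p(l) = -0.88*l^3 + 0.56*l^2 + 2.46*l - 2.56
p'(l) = -2.64*l^2 + 1.12*l + 2.46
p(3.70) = -30.37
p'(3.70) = -29.54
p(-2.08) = 2.67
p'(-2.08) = -11.29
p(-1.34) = -2.73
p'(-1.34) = -3.78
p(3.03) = -14.44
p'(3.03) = -18.38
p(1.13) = -0.33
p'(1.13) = 0.35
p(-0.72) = -3.71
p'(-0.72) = 0.29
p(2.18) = -3.65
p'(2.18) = -7.64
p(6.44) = -198.53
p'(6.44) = -99.82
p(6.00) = -157.72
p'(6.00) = -85.86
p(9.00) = -576.58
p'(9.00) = -201.30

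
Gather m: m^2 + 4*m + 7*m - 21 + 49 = m^2 + 11*m + 28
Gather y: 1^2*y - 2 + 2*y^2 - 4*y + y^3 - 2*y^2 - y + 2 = y^3 - 4*y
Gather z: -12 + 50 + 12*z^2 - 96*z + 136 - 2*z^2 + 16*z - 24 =10*z^2 - 80*z + 150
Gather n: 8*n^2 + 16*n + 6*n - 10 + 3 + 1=8*n^2 + 22*n - 6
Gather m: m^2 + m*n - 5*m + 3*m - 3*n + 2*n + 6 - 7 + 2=m^2 + m*(n - 2) - n + 1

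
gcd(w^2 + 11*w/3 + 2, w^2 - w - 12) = w + 3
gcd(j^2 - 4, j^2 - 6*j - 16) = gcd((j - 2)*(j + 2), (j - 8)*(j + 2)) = j + 2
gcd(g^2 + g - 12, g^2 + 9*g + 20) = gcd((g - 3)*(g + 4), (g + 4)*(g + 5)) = g + 4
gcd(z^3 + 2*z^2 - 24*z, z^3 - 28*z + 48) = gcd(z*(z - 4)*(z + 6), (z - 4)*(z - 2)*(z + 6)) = z^2 + 2*z - 24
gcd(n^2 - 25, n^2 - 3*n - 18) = 1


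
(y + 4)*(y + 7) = y^2 + 11*y + 28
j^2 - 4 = (j - 2)*(j + 2)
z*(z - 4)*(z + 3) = z^3 - z^2 - 12*z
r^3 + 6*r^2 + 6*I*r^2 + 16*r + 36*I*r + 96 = (r + 6)*(r - 2*I)*(r + 8*I)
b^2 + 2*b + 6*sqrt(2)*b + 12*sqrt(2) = (b + 2)*(b + 6*sqrt(2))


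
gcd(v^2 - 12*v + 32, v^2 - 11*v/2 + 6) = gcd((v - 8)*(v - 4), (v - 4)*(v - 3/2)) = v - 4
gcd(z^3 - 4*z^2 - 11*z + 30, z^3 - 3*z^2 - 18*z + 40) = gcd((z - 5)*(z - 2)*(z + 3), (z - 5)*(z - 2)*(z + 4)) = z^2 - 7*z + 10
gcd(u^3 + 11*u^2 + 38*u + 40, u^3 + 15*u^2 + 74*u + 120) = u^2 + 9*u + 20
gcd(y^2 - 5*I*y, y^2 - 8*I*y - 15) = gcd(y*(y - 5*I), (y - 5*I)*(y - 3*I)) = y - 5*I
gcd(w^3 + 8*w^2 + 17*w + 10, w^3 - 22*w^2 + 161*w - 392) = 1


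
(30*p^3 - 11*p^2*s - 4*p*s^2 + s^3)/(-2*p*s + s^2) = -15*p^2/s - 2*p + s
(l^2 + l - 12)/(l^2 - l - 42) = (-l^2 - l + 12)/(-l^2 + l + 42)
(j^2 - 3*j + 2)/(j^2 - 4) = (j - 1)/(j + 2)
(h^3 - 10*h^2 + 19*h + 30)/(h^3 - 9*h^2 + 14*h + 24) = (h - 5)/(h - 4)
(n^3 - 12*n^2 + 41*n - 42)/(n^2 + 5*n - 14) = (n^2 - 10*n + 21)/(n + 7)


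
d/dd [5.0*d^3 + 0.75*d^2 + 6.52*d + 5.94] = 15.0*d^2 + 1.5*d + 6.52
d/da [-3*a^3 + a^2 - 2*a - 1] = -9*a^2 + 2*a - 2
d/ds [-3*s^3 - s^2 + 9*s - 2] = -9*s^2 - 2*s + 9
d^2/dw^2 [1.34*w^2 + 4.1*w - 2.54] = 2.68000000000000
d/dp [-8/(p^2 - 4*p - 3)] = 16*(p - 2)/(-p^2 + 4*p + 3)^2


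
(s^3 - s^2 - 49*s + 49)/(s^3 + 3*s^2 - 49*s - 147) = (s - 1)/(s + 3)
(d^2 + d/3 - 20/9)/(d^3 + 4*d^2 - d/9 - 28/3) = (3*d + 5)/(3*d^2 + 16*d + 21)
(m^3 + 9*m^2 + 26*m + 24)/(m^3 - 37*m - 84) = (m + 2)/(m - 7)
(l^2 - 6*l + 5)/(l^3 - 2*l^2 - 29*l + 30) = (l - 5)/(l^2 - l - 30)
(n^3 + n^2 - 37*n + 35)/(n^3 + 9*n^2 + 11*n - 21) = (n - 5)/(n + 3)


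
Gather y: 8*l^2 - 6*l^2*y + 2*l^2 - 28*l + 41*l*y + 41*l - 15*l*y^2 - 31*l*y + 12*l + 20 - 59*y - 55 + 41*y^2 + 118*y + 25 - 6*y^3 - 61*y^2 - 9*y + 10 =10*l^2 + 25*l - 6*y^3 + y^2*(-15*l - 20) + y*(-6*l^2 + 10*l + 50)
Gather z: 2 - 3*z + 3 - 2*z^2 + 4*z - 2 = -2*z^2 + z + 3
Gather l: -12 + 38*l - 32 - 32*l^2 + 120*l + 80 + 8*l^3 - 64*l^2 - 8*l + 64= 8*l^3 - 96*l^2 + 150*l + 100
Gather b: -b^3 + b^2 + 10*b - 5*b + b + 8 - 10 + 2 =-b^3 + b^2 + 6*b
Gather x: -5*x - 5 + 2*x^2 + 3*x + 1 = 2*x^2 - 2*x - 4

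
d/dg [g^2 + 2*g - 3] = 2*g + 2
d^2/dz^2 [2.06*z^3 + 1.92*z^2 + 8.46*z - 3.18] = 12.36*z + 3.84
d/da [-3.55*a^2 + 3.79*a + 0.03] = 3.79 - 7.1*a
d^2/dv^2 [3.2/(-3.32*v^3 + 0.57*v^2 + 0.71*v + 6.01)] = ((63.744*v - 3.648)*(-3.32*v^3 + 0.57*v^2 + 0.71*v + 6.01) + 3.2*(-19.92*v^2 + 2.28*v + 1.42)*(-9.96*v^2 + 1.14*v + 0.71))/(-3.32*v^3 + 0.57*v^2 + 0.71*v + 6.01)^3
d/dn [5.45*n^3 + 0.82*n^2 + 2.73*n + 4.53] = 16.35*n^2 + 1.64*n + 2.73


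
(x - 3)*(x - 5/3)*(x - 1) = x^3 - 17*x^2/3 + 29*x/3 - 5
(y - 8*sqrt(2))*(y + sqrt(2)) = y^2 - 7*sqrt(2)*y - 16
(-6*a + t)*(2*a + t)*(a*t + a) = -12*a^3*t - 12*a^3 - 4*a^2*t^2 - 4*a^2*t + a*t^3 + a*t^2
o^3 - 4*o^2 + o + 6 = (o - 3)*(o - 2)*(o + 1)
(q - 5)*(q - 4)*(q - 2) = q^3 - 11*q^2 + 38*q - 40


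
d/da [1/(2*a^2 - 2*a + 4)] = (1/2 - a)/(a^2 - a + 2)^2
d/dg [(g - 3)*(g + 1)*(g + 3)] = 3*g^2 + 2*g - 9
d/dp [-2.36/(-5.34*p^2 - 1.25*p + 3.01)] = (-25.2048*p - 2.95)/(5.34*p^2 + 1.25*p - 3.01)^2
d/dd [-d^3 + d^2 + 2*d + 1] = -3*d^2 + 2*d + 2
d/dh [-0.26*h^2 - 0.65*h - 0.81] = -0.52*h - 0.65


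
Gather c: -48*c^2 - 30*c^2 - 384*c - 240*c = -78*c^2 - 624*c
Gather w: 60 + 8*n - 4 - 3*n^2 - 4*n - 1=-3*n^2 + 4*n + 55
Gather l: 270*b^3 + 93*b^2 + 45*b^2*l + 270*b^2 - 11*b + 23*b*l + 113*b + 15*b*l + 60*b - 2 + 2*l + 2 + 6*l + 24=270*b^3 + 363*b^2 + 162*b + l*(45*b^2 + 38*b + 8) + 24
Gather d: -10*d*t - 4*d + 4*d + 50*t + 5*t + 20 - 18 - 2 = -10*d*t + 55*t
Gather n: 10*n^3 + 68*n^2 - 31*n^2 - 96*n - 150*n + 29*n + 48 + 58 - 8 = 10*n^3 + 37*n^2 - 217*n + 98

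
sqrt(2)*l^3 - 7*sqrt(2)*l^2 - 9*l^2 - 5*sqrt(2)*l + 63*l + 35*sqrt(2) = (l - 7)*(l - 5*sqrt(2))*(sqrt(2)*l + 1)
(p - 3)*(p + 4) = p^2 + p - 12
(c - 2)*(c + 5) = c^2 + 3*c - 10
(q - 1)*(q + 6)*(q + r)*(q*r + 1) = q^4*r + q^3*r^2 + 5*q^3*r + q^3 + 5*q^2*r^2 - 5*q^2*r + 5*q^2 - 6*q*r^2 + 5*q*r - 6*q - 6*r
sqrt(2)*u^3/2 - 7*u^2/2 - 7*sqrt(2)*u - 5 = (u - 5*sqrt(2))*(u + sqrt(2))*(sqrt(2)*u/2 + 1/2)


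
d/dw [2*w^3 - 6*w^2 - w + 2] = 6*w^2 - 12*w - 1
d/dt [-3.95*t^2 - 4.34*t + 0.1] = -7.9*t - 4.34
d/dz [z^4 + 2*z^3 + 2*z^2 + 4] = 2*z*(2*z^2 + 3*z + 2)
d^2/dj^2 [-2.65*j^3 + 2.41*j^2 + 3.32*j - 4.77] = 4.82 - 15.9*j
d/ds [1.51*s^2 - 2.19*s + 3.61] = 3.02*s - 2.19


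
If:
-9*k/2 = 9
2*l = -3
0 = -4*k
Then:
No Solution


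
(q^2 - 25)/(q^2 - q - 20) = (q + 5)/(q + 4)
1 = 1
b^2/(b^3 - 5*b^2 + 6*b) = b/(b^2 - 5*b + 6)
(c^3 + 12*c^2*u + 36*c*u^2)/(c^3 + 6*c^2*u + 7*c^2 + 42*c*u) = (c + 6*u)/(c + 7)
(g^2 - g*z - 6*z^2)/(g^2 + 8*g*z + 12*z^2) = (g - 3*z)/(g + 6*z)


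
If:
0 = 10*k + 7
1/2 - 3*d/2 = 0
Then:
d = 1/3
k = -7/10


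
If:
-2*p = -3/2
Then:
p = 3/4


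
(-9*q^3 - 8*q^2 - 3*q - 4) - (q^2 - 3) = -9*q^3 - 9*q^2 - 3*q - 1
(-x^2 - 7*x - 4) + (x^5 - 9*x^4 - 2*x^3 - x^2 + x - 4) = x^5 - 9*x^4 - 2*x^3 - 2*x^2 - 6*x - 8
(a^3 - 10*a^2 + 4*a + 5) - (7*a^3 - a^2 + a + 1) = -6*a^3 - 9*a^2 + 3*a + 4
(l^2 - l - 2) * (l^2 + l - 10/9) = l^4 - 37*l^2/9 - 8*l/9 + 20/9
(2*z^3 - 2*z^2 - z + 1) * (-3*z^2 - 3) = -6*z^5 + 6*z^4 - 3*z^3 + 3*z^2 + 3*z - 3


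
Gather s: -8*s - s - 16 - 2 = -9*s - 18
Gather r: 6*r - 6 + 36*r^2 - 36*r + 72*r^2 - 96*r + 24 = 108*r^2 - 126*r + 18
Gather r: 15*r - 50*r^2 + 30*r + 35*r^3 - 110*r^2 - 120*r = 35*r^3 - 160*r^2 - 75*r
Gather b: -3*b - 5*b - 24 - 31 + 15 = -8*b - 40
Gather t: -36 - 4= -40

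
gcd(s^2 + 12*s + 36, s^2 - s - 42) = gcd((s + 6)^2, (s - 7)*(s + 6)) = s + 6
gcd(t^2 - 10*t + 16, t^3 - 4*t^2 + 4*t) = t - 2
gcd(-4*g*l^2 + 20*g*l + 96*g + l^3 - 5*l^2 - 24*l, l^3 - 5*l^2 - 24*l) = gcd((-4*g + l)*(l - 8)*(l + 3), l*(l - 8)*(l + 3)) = l^2 - 5*l - 24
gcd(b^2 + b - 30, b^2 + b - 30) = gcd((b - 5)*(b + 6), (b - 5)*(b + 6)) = b^2 + b - 30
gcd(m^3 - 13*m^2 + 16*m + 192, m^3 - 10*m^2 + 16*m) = m - 8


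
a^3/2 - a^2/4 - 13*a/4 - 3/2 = (a/2 + 1)*(a - 3)*(a + 1/2)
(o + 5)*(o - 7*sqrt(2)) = o^2 - 7*sqrt(2)*o + 5*o - 35*sqrt(2)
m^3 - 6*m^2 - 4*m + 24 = (m - 6)*(m - 2)*(m + 2)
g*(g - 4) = g^2 - 4*g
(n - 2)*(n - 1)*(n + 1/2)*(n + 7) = n^4 + 9*n^3/2 - 17*n^2 + 9*n/2 + 7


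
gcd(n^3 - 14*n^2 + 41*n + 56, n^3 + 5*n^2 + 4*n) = n + 1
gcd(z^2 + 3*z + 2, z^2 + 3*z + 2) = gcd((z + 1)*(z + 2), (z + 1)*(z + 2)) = z^2 + 3*z + 2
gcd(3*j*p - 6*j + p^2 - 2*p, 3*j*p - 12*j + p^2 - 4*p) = 3*j + p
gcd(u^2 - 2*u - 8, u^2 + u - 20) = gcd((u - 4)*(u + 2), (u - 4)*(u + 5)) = u - 4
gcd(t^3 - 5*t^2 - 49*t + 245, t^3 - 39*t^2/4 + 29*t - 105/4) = t - 5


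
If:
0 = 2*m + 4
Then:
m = -2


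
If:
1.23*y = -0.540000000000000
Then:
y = -0.44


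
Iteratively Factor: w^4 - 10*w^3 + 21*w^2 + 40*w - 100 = (w + 2)*(w^3 - 12*w^2 + 45*w - 50) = (w - 5)*(w + 2)*(w^2 - 7*w + 10) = (w - 5)^2*(w + 2)*(w - 2)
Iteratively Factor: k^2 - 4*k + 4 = (k - 2)*(k - 2)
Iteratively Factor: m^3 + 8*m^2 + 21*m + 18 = (m + 3)*(m^2 + 5*m + 6) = (m + 2)*(m + 3)*(m + 3)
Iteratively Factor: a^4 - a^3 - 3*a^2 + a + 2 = (a + 1)*(a^3 - 2*a^2 - a + 2) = (a - 1)*(a + 1)*(a^2 - a - 2) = (a - 1)*(a + 1)^2*(a - 2)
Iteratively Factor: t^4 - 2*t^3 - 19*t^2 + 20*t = (t)*(t^3 - 2*t^2 - 19*t + 20) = t*(t - 5)*(t^2 + 3*t - 4) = t*(t - 5)*(t - 1)*(t + 4)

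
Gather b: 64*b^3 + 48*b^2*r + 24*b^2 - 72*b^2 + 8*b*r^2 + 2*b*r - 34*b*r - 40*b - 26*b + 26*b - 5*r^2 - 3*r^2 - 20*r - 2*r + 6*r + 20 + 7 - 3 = 64*b^3 + b^2*(48*r - 48) + b*(8*r^2 - 32*r - 40) - 8*r^2 - 16*r + 24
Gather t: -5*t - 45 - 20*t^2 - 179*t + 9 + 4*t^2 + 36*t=-16*t^2 - 148*t - 36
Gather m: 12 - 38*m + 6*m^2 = 6*m^2 - 38*m + 12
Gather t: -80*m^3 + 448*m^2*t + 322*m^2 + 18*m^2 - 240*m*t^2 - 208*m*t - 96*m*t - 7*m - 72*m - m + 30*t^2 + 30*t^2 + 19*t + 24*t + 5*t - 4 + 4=-80*m^3 + 340*m^2 - 80*m + t^2*(60 - 240*m) + t*(448*m^2 - 304*m + 48)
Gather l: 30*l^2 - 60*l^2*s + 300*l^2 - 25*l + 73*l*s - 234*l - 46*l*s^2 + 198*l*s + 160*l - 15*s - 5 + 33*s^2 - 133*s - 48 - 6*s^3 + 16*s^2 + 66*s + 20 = l^2*(330 - 60*s) + l*(-46*s^2 + 271*s - 99) - 6*s^3 + 49*s^2 - 82*s - 33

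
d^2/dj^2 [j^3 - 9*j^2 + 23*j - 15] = 6*j - 18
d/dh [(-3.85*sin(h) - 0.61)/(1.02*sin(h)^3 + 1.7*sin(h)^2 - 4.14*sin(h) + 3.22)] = (7.854*sin(h)^3 + 8.4116*sin(h)^2 + 2.074*sin(h) - 14.9224)*cos(h)/(1.0404*sin(h)^6 + 3.468*sin(h)^5 - 5.5556*sin(h)^4 - 7.5072*sin(h)^3 + 28.0876*sin(h)^2 - 26.6616*sin(h) + 10.3684)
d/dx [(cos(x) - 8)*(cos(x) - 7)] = (15 - 2*cos(x))*sin(x)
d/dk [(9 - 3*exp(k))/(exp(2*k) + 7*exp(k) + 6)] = 3*((exp(k) - 3)*(2*exp(k) + 7) - exp(2*k) - 7*exp(k) - 6)*exp(k)/(exp(2*k) + 7*exp(k) + 6)^2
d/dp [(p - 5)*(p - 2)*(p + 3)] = 3*p^2 - 8*p - 11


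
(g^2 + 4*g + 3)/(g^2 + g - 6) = (g + 1)/(g - 2)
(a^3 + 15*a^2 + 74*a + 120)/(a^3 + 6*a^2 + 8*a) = (a^2 + 11*a + 30)/(a*(a + 2))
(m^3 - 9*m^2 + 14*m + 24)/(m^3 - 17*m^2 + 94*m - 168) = (m + 1)/(m - 7)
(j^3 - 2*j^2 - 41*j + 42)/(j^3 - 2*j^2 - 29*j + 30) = (j^2 - j - 42)/(j^2 - j - 30)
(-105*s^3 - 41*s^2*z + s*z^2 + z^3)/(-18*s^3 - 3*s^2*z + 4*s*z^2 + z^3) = (-35*s^2 - 2*s*z + z^2)/(-6*s^2 + s*z + z^2)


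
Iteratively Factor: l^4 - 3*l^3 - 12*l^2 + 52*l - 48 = (l - 2)*(l^3 - l^2 - 14*l + 24) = (l - 2)^2*(l^2 + l - 12) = (l - 3)*(l - 2)^2*(l + 4)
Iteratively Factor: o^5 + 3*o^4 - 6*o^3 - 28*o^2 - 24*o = (o + 2)*(o^4 + o^3 - 8*o^2 - 12*o) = (o + 2)^2*(o^3 - o^2 - 6*o) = (o - 3)*(o + 2)^2*(o^2 + 2*o) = (o - 3)*(o + 2)^3*(o)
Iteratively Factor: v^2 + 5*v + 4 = (v + 1)*(v + 4)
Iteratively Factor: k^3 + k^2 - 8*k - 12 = (k - 3)*(k^2 + 4*k + 4) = (k - 3)*(k + 2)*(k + 2)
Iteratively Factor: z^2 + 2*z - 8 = (z - 2)*(z + 4)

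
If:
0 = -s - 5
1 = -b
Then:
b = -1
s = -5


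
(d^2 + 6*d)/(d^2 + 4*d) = (d + 6)/(d + 4)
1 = 1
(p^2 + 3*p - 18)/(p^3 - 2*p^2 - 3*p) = (p + 6)/(p*(p + 1))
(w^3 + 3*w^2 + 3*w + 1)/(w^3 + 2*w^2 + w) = (w + 1)/w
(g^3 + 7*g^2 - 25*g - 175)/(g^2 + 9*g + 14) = (g^2 - 25)/(g + 2)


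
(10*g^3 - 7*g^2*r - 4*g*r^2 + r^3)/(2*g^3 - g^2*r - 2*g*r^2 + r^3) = (-10*g^2 - 3*g*r + r^2)/(-2*g^2 - g*r + r^2)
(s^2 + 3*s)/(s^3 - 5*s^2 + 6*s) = (s + 3)/(s^2 - 5*s + 6)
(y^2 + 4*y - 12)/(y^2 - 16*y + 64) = (y^2 + 4*y - 12)/(y^2 - 16*y + 64)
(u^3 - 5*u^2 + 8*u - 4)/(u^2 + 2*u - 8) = (u^2 - 3*u + 2)/(u + 4)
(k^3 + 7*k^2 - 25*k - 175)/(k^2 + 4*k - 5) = (k^2 + 2*k - 35)/(k - 1)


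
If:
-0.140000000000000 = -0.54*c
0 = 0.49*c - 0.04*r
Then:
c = 0.26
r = 3.18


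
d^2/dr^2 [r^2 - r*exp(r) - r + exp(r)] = -r*exp(r) - exp(r) + 2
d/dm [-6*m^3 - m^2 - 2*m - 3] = -18*m^2 - 2*m - 2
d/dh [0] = 0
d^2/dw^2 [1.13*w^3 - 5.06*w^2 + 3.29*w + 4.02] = 6.78*w - 10.12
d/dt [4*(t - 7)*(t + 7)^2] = 4*(t + 7)*(3*t - 7)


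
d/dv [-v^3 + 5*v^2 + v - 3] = -3*v^2 + 10*v + 1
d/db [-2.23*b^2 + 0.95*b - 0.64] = 0.95 - 4.46*b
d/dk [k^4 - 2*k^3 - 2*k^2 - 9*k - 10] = 4*k^3 - 6*k^2 - 4*k - 9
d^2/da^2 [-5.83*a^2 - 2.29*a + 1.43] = -11.6600000000000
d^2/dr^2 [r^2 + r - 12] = 2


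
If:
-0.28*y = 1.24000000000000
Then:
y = -4.43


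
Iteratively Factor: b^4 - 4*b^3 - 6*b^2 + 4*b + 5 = (b + 1)*(b^3 - 5*b^2 - b + 5) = (b - 1)*(b + 1)*(b^2 - 4*b - 5) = (b - 5)*(b - 1)*(b + 1)*(b + 1)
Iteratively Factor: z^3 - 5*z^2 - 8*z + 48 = (z + 3)*(z^2 - 8*z + 16) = (z - 4)*(z + 3)*(z - 4)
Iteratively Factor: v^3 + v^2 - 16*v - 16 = (v + 4)*(v^2 - 3*v - 4) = (v - 4)*(v + 4)*(v + 1)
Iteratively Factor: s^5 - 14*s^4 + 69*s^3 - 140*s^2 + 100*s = (s - 5)*(s^4 - 9*s^3 + 24*s^2 - 20*s) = (s - 5)*(s - 2)*(s^3 - 7*s^2 + 10*s) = s*(s - 5)*(s - 2)*(s^2 - 7*s + 10) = s*(s - 5)^2*(s - 2)*(s - 2)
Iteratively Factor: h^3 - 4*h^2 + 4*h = (h - 2)*(h^2 - 2*h) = (h - 2)^2*(h)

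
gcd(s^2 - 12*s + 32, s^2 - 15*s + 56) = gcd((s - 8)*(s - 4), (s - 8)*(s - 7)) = s - 8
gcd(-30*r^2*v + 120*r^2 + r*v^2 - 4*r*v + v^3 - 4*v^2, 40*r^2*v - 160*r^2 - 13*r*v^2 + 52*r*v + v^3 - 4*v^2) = 5*r*v - 20*r - v^2 + 4*v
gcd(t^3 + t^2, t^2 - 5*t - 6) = t + 1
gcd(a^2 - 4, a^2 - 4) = a^2 - 4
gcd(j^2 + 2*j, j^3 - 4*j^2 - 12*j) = j^2 + 2*j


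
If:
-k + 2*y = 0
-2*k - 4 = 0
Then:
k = -2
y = -1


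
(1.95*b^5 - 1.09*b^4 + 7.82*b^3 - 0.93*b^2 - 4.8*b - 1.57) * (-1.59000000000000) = -3.1005*b^5 + 1.7331*b^4 - 12.4338*b^3 + 1.4787*b^2 + 7.632*b + 2.4963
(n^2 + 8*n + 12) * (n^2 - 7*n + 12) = n^4 + n^3 - 32*n^2 + 12*n + 144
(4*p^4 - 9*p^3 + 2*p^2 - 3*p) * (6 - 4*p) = -16*p^5 + 60*p^4 - 62*p^3 + 24*p^2 - 18*p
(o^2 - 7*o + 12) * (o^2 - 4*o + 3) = o^4 - 11*o^3 + 43*o^2 - 69*o + 36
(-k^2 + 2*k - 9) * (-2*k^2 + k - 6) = 2*k^4 - 5*k^3 + 26*k^2 - 21*k + 54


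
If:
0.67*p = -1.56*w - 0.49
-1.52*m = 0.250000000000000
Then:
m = -0.16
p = -2.32835820895522*w - 0.73134328358209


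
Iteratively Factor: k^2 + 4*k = (k + 4)*(k)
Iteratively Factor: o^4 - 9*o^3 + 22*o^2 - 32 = (o - 4)*(o^3 - 5*o^2 + 2*o + 8) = (o - 4)^2*(o^2 - o - 2) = (o - 4)^2*(o + 1)*(o - 2)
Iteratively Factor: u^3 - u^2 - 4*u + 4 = (u - 2)*(u^2 + u - 2) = (u - 2)*(u + 2)*(u - 1)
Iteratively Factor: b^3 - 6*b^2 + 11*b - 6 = (b - 3)*(b^2 - 3*b + 2) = (b - 3)*(b - 2)*(b - 1)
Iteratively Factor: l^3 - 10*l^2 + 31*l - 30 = (l - 5)*(l^2 - 5*l + 6) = (l - 5)*(l - 3)*(l - 2)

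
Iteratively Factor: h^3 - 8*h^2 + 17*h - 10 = (h - 2)*(h^2 - 6*h + 5) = (h - 5)*(h - 2)*(h - 1)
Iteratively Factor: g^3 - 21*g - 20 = (g + 1)*(g^2 - g - 20) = (g + 1)*(g + 4)*(g - 5)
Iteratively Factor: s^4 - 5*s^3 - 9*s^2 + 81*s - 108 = (s + 4)*(s^3 - 9*s^2 + 27*s - 27) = (s - 3)*(s + 4)*(s^2 - 6*s + 9) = (s - 3)^2*(s + 4)*(s - 3)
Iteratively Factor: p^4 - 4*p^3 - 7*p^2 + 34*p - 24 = (p - 1)*(p^3 - 3*p^2 - 10*p + 24) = (p - 1)*(p + 3)*(p^2 - 6*p + 8) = (p - 4)*(p - 1)*(p + 3)*(p - 2)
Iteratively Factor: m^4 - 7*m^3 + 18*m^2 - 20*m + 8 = (m - 1)*(m^3 - 6*m^2 + 12*m - 8) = (m - 2)*(m - 1)*(m^2 - 4*m + 4) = (m - 2)^2*(m - 1)*(m - 2)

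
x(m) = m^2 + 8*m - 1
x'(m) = 2*m + 8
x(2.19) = 21.32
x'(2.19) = 12.38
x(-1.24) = -9.38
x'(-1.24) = 5.52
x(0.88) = 6.81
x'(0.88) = 9.76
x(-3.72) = -16.92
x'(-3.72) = 0.56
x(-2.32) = -14.18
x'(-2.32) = 3.36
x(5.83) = 79.63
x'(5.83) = 19.66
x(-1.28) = -9.60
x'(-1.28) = 5.44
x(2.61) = 26.69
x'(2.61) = 13.22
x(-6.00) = -13.00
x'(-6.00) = -4.00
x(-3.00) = -16.00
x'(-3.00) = 2.00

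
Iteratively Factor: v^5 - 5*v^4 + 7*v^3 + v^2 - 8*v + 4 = (v - 1)*(v^4 - 4*v^3 + 3*v^2 + 4*v - 4) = (v - 1)*(v + 1)*(v^3 - 5*v^2 + 8*v - 4) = (v - 2)*(v - 1)*(v + 1)*(v^2 - 3*v + 2) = (v - 2)^2*(v - 1)*(v + 1)*(v - 1)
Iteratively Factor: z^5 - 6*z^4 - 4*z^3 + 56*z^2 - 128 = (z - 2)*(z^4 - 4*z^3 - 12*z^2 + 32*z + 64) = (z - 4)*(z - 2)*(z^3 - 12*z - 16) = (z - 4)^2*(z - 2)*(z^2 + 4*z + 4) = (z - 4)^2*(z - 2)*(z + 2)*(z + 2)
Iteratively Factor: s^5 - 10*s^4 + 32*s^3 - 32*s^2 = (s - 2)*(s^4 - 8*s^3 + 16*s^2) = s*(s - 2)*(s^3 - 8*s^2 + 16*s) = s^2*(s - 2)*(s^2 - 8*s + 16) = s^2*(s - 4)*(s - 2)*(s - 4)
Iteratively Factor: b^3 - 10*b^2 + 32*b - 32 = (b - 4)*(b^2 - 6*b + 8) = (b - 4)^2*(b - 2)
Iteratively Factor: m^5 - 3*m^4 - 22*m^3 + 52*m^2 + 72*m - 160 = (m - 2)*(m^4 - m^3 - 24*m^2 + 4*m + 80) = (m - 2)*(m + 4)*(m^3 - 5*m^2 - 4*m + 20) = (m - 2)*(m + 2)*(m + 4)*(m^2 - 7*m + 10) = (m - 5)*(m - 2)*(m + 2)*(m + 4)*(m - 2)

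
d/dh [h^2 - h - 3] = 2*h - 1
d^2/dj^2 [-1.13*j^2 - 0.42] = -2.26000000000000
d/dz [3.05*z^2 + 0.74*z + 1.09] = 6.1*z + 0.74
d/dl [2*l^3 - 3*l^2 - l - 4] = 6*l^2 - 6*l - 1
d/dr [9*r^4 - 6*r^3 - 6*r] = 36*r^3 - 18*r^2 - 6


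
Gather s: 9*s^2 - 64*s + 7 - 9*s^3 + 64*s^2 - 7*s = -9*s^3 + 73*s^2 - 71*s + 7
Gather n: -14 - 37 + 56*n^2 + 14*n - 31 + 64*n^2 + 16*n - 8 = 120*n^2 + 30*n - 90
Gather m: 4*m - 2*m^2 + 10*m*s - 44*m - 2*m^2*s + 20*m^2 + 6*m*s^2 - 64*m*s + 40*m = m^2*(18 - 2*s) + m*(6*s^2 - 54*s)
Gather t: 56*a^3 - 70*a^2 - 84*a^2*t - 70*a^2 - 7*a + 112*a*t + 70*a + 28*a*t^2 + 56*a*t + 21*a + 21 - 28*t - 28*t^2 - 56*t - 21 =56*a^3 - 140*a^2 + 84*a + t^2*(28*a - 28) + t*(-84*a^2 + 168*a - 84)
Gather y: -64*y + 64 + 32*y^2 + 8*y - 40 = 32*y^2 - 56*y + 24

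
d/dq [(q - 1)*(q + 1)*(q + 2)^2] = 4*q^3 + 12*q^2 + 6*q - 4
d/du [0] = 0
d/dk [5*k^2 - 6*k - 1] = 10*k - 6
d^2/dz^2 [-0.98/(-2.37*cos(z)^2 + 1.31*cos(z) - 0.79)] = (-22.018248*(1 - cos(z)^2)^2 + 9.127818*cos(z)^3 - 5.351486*cos(z)^2 - 19.269838*cos(z) + 21.712096)/(2.37*cos(z)^2 - 1.31*cos(z) + 0.79)^3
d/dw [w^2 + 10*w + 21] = 2*w + 10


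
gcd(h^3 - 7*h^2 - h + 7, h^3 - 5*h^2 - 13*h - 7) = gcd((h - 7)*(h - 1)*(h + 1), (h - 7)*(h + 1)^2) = h^2 - 6*h - 7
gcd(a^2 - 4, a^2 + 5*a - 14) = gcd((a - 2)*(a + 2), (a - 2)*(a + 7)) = a - 2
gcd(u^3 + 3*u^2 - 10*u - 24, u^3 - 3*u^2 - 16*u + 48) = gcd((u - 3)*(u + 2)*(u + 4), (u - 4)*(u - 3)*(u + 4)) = u^2 + u - 12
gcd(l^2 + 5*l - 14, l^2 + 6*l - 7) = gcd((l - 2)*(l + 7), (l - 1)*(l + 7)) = l + 7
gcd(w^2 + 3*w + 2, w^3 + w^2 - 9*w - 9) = w + 1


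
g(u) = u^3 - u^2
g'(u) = 3*u^2 - 2*u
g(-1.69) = -7.68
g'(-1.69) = 11.95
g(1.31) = 0.53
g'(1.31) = 2.53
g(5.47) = 133.75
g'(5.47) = 78.82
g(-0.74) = -0.95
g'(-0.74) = 3.12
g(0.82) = -0.12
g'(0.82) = 0.38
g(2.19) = 5.71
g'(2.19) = 10.01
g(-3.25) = -44.89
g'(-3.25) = 38.19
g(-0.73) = -0.92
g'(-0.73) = 3.06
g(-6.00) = -252.00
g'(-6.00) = 120.00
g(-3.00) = -36.00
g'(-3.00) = 33.00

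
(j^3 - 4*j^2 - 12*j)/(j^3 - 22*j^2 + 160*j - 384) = j*(j + 2)/(j^2 - 16*j + 64)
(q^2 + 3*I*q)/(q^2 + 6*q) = (q + 3*I)/(q + 6)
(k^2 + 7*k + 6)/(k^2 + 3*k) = (k^2 + 7*k + 6)/(k*(k + 3))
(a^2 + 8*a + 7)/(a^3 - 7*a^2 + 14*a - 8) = (a^2 + 8*a + 7)/(a^3 - 7*a^2 + 14*a - 8)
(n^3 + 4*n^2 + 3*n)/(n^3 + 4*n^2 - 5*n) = (n^2 + 4*n + 3)/(n^2 + 4*n - 5)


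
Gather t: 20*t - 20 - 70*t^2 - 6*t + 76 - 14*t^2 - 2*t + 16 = -84*t^2 + 12*t + 72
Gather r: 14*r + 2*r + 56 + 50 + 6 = 16*r + 112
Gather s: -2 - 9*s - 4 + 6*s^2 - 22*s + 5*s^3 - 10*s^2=5*s^3 - 4*s^2 - 31*s - 6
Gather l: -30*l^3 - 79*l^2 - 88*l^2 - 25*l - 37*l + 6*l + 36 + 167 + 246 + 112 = -30*l^3 - 167*l^2 - 56*l + 561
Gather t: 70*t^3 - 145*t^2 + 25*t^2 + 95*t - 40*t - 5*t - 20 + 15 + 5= 70*t^3 - 120*t^2 + 50*t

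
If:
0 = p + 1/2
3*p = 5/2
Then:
No Solution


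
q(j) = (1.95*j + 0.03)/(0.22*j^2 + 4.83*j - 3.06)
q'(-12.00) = -0.08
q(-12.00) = 0.80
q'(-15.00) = -0.15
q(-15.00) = 1.12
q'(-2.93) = -0.04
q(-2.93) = 0.37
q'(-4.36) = -0.04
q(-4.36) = 0.42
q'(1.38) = -0.43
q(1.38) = 0.68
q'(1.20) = -0.72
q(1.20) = 0.78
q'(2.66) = -0.07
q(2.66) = 0.46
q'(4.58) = -0.03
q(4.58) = 0.38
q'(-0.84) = -0.13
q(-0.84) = 0.23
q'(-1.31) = -0.08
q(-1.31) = 0.28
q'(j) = (-0.44*j - 4.83)*(1.95*j + 0.03)/(0.22*j^2 + 4.83*j - 3.06)^2 + 1.95/(0.22*j^2 + 4.83*j - 3.06)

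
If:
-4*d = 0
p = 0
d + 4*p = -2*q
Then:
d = 0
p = 0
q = 0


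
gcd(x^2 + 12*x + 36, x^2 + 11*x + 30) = x + 6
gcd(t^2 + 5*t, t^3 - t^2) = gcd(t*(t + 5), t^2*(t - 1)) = t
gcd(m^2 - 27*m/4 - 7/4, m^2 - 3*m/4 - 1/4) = m + 1/4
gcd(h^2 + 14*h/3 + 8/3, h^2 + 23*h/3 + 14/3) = h + 2/3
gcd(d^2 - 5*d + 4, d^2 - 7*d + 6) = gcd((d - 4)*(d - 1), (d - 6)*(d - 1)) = d - 1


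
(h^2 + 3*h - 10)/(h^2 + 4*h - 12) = (h + 5)/(h + 6)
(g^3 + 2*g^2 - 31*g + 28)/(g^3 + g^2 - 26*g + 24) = (g + 7)/(g + 6)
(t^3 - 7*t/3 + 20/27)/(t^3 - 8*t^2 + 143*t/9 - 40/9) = (9*t^2 + 3*t - 20)/(3*(3*t^2 - 23*t + 40))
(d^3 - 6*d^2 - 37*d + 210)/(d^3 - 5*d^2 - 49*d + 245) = (d + 6)/(d + 7)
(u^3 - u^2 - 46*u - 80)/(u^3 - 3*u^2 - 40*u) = (u + 2)/u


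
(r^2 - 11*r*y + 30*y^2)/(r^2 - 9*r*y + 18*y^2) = (-r + 5*y)/(-r + 3*y)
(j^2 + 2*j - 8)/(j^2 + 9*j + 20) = (j - 2)/(j + 5)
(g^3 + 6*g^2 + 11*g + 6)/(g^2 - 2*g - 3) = (g^2 + 5*g + 6)/(g - 3)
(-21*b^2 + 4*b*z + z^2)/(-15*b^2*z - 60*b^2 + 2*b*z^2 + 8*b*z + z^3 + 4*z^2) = (7*b + z)/(5*b*z + 20*b + z^2 + 4*z)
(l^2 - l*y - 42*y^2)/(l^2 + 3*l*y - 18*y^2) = (-l + 7*y)/(-l + 3*y)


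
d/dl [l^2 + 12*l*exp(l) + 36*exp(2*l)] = 12*l*exp(l) + 2*l + 72*exp(2*l) + 12*exp(l)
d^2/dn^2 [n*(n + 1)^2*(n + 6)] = 12*n^2 + 48*n + 26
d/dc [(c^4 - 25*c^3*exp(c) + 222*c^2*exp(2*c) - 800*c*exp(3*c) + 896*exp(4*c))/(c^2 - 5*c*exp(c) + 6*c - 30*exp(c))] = ((c^2 - 5*c*exp(c) + 6*c - 30*exp(c))*(-25*c^3*exp(c) + 4*c^3 + 444*c^2*exp(2*c) - 75*c^2*exp(c) - 2400*c*exp(3*c) + 444*c*exp(2*c) + 3584*exp(4*c) - 800*exp(3*c)) + (5*c*exp(c) - 2*c + 35*exp(c) - 6)*(c^4 - 25*c^3*exp(c) + 222*c^2*exp(2*c) - 800*c*exp(3*c) + 896*exp(4*c)))/(c^2 - 5*c*exp(c) + 6*c - 30*exp(c))^2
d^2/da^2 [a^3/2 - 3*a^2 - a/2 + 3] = 3*a - 6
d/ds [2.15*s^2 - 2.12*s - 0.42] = 4.3*s - 2.12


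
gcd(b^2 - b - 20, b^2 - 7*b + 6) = 1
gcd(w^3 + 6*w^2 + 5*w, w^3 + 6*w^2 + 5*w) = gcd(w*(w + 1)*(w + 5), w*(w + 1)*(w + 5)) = w^3 + 6*w^2 + 5*w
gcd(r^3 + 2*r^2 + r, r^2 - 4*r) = r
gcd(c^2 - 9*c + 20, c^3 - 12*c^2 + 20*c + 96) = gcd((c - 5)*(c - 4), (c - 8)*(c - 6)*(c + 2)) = 1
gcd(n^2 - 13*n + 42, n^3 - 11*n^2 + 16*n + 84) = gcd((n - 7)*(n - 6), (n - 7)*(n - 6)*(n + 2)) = n^2 - 13*n + 42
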